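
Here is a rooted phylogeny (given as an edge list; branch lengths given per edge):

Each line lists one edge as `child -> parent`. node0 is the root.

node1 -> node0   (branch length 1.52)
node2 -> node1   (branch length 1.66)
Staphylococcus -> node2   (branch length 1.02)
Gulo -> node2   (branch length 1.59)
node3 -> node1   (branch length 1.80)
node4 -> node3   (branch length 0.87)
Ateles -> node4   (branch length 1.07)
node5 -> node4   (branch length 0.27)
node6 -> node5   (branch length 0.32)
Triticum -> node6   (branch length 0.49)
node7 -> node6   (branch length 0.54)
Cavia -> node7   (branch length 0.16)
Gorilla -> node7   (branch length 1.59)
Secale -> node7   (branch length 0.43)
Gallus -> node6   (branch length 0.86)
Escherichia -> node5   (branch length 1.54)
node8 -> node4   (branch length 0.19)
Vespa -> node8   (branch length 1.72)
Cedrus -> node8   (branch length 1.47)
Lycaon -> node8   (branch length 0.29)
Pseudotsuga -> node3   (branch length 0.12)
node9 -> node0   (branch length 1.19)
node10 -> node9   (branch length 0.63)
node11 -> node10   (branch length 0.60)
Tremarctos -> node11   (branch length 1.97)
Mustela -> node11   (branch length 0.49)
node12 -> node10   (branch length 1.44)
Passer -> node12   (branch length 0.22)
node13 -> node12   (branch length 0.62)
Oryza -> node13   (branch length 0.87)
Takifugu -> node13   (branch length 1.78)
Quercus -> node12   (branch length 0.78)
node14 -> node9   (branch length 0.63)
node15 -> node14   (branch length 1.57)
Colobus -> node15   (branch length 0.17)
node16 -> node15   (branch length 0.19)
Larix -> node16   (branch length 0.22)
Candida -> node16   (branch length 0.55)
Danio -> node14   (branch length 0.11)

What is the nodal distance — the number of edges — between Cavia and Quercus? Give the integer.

The MRCA of Cavia and Quercus is the root of the tree.
From Cavia up to that node: 7 branches. From Quercus up to the same node: 4 branches. Total: 7 + 4 = 11.

11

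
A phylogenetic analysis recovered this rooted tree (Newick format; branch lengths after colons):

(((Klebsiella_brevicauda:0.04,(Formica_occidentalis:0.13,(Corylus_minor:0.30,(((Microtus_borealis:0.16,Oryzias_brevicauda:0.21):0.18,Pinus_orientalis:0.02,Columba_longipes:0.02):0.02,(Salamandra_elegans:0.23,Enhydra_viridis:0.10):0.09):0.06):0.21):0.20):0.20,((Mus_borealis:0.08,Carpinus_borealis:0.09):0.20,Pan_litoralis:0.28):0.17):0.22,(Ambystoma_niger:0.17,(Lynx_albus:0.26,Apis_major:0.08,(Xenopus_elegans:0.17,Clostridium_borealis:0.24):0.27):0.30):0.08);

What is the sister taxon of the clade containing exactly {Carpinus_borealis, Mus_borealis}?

Pan_litoralis

The clade containing exactly {Carpinus_borealis, Mus_borealis} attaches to the tree at the node subtending ((Mus_borealis,Carpinus_borealis),Pan_litoralis).
The other lineage descending from that same node — the sister group — is the single tip Pan_litoralis.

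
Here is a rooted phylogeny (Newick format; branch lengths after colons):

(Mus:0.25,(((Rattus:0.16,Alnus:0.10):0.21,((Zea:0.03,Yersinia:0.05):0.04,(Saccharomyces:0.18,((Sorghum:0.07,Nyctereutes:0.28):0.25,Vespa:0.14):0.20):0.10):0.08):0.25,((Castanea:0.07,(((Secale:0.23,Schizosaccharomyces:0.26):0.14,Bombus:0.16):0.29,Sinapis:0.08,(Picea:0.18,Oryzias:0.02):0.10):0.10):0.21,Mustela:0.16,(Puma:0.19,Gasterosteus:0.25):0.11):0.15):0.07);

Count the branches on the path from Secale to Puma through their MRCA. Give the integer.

The MRCA of Secale and Puma is the node subtending ((Castanea,(((Secale,Schizosaccharomyces),Bombus),Sinapis,(Picea,Oryzias))),Mustela,(Puma,Gasterosteus)).
From Secale up to that node: 5 branches. From Puma up to the same node: 2 branches. Total: 5 + 2 = 7.

7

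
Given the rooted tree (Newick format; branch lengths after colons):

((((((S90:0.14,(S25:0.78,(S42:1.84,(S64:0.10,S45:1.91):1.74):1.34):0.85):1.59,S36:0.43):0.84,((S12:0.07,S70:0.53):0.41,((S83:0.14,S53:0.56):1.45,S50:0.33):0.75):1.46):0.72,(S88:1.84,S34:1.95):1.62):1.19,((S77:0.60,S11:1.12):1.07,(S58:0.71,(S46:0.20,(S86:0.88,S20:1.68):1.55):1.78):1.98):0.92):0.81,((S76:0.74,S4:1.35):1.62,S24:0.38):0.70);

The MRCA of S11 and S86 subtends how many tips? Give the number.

The MRCA of S11 and S86 is the node subtending ((S77,S11),(S58,(S46,(S86,S20)))).
That clade contains 6 terminal taxa: S11, S20, S46, S58, S77, S86.

6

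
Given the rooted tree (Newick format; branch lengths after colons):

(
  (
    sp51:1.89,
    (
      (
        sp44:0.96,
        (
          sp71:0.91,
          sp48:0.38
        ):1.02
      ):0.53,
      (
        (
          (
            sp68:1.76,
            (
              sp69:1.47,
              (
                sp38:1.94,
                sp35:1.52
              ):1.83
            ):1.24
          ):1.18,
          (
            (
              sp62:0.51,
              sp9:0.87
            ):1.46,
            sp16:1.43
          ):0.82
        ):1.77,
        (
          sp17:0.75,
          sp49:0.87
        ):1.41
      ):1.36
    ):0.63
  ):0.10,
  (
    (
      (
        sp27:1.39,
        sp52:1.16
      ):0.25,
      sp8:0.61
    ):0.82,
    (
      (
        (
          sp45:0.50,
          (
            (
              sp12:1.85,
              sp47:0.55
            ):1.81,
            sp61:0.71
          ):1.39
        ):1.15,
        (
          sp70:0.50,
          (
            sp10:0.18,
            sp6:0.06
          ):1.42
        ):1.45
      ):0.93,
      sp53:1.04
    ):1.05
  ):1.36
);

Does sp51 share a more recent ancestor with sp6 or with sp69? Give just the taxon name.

sp69

The MRCA of sp51 and sp69 subtends (sp51,((sp44,(sp71,sp48)),(((sp68,(sp69,(sp38,sp35))),((sp62,sp9),sp16)),(sp17,sp49)))) (13 taxa).
The MRCA of sp51 and sp6 is the root, subtending the entire tree (24 taxa).
The first is nested inside the second, so sp51 shares a more recent common ancestor with sp69.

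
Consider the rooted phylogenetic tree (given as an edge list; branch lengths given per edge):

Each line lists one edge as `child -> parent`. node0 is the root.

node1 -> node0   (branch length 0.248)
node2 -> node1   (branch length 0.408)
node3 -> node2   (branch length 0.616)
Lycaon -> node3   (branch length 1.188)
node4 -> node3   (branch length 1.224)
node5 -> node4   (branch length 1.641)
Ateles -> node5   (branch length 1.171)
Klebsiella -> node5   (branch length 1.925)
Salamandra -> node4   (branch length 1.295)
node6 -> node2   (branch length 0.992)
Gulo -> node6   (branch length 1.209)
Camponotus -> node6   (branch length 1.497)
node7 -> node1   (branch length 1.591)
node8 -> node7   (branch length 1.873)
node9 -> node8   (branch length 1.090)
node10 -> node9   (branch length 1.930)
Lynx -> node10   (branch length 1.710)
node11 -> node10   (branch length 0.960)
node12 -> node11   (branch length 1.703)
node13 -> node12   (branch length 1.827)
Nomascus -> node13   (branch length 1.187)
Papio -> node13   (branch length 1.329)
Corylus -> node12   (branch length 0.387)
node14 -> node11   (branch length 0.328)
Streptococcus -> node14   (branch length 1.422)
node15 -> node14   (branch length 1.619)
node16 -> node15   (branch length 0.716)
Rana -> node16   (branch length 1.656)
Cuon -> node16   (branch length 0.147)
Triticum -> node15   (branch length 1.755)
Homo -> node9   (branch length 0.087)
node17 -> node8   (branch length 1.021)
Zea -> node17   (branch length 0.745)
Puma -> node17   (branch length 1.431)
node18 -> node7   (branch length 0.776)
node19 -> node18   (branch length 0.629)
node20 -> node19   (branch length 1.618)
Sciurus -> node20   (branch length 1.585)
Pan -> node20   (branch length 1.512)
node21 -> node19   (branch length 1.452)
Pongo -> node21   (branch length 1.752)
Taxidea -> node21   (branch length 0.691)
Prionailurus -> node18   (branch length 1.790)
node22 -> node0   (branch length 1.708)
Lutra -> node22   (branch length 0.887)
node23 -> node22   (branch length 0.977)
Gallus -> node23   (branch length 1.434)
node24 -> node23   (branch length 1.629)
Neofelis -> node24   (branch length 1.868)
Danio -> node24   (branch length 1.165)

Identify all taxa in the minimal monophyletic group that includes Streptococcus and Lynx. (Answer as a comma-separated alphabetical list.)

Corylus, Cuon, Lynx, Nomascus, Papio, Rana, Streptococcus, Triticum

Tracing Streptococcus: it sits inside (Streptococcus,((Rana,Cuon),Triticum)).
Tracing Lynx: it sits inside (Lynx,(((Nomascus,Papio),Corylus),(Streptococcus,((Rana,Cuon),Triticum)))).
The smallest clade enclosing both is (Lynx,(((Nomascus,Papio),Corylus),(Streptococcus,((Rana,Cuon),Triticum)))); the answer is its 8 terminal taxa in alphabetical order.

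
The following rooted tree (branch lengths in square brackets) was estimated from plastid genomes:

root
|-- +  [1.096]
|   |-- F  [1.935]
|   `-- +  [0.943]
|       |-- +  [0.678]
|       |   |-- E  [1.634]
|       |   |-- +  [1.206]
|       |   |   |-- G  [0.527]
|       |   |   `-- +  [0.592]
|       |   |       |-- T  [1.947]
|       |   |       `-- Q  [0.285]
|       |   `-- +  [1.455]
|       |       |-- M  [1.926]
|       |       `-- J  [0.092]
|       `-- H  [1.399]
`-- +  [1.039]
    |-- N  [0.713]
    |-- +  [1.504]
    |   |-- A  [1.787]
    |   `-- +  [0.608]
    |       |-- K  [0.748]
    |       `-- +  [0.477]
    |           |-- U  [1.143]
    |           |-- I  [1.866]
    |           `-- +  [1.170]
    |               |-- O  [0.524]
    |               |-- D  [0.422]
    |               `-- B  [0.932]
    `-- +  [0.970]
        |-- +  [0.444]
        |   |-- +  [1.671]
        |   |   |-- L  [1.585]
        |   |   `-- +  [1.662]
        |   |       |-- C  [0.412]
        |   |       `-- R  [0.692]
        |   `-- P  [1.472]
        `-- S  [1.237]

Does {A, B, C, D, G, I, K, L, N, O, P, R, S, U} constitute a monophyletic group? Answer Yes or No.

No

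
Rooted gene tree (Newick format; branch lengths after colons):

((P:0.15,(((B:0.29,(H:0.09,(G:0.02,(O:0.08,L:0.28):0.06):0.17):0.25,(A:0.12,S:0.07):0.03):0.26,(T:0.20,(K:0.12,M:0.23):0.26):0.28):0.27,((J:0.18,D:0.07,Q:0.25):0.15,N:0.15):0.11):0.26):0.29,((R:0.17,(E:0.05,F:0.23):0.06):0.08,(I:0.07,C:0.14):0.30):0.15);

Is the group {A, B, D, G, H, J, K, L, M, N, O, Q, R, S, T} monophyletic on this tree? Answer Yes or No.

No

The MRCA of the listed taxa is the root, so the smallest clade containing them is the whole tree.
That clade also contains C, E, F, I, P, which are not in the proposed group, so the group is not monophyletic.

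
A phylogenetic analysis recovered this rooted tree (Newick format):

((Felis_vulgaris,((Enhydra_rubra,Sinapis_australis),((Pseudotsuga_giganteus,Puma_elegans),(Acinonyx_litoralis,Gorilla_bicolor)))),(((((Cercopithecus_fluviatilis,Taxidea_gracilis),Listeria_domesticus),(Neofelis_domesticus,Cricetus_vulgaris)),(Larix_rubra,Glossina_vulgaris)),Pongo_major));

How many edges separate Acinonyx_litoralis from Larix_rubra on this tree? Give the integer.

9

The MRCA of Acinonyx_litoralis and Larix_rubra is the root of the tree.
From Acinonyx_litoralis up to that node: 5 branches. From Larix_rubra up to the same node: 4 branches. Total: 5 + 4 = 9.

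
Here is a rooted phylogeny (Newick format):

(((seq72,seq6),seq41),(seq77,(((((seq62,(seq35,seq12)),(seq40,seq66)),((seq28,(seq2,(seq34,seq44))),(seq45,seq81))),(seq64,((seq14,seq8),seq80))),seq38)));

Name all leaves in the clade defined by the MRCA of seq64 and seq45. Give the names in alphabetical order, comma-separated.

seq12, seq14, seq2, seq28, seq34, seq35, seq40, seq44, seq45, seq62, seq64, seq66, seq8, seq80, seq81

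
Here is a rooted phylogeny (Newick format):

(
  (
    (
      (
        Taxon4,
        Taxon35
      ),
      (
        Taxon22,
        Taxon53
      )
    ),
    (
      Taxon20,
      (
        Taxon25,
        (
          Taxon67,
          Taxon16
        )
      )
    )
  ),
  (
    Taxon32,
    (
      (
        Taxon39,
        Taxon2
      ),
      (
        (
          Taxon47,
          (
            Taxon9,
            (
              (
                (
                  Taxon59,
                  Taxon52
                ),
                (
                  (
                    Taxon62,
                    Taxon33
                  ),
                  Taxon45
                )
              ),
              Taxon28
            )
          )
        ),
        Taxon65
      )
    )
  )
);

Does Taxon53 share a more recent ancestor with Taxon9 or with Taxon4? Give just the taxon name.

Taxon4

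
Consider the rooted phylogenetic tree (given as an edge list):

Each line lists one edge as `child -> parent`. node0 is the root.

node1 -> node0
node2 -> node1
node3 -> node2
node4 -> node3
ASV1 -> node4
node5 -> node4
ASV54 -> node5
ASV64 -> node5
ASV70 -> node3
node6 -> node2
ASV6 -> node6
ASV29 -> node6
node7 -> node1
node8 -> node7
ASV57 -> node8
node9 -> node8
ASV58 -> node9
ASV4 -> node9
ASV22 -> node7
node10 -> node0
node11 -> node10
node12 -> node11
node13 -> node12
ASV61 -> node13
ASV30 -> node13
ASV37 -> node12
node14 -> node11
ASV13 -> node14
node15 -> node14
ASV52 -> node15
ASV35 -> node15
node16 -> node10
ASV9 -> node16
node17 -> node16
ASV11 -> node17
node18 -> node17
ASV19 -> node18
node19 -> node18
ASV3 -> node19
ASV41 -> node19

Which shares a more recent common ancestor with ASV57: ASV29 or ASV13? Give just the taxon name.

ASV29

The MRCA of ASV57 and ASV29 subtends ((((ASV1,(ASV54,ASV64)),ASV70),(ASV6,ASV29)),((ASV57,(ASV58,ASV4)),ASV22)) (10 taxa).
The MRCA of ASV57 and ASV13 is the root, subtending the entire tree (21 taxa).
The first is nested inside the second, so ASV57 shares a more recent common ancestor with ASV29.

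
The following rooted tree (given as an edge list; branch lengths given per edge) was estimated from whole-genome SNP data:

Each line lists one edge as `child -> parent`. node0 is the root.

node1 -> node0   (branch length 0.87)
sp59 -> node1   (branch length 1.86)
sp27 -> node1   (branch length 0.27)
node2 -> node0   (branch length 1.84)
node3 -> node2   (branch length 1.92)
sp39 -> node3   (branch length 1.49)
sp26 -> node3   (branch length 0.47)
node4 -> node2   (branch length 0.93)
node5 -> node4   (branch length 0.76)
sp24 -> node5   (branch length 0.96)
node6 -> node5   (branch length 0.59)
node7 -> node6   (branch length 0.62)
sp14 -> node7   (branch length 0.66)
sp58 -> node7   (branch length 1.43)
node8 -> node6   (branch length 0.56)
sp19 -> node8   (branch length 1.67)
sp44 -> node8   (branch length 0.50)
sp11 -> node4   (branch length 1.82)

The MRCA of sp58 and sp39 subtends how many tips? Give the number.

The MRCA of sp58 and sp39 is the node subtending ((sp39,sp26),((sp24,((sp14,sp58),(sp19,sp44))),sp11)).
That clade contains 8 terminal taxa: sp11, sp14, sp19, sp24, sp26, sp39, sp44, sp58.

8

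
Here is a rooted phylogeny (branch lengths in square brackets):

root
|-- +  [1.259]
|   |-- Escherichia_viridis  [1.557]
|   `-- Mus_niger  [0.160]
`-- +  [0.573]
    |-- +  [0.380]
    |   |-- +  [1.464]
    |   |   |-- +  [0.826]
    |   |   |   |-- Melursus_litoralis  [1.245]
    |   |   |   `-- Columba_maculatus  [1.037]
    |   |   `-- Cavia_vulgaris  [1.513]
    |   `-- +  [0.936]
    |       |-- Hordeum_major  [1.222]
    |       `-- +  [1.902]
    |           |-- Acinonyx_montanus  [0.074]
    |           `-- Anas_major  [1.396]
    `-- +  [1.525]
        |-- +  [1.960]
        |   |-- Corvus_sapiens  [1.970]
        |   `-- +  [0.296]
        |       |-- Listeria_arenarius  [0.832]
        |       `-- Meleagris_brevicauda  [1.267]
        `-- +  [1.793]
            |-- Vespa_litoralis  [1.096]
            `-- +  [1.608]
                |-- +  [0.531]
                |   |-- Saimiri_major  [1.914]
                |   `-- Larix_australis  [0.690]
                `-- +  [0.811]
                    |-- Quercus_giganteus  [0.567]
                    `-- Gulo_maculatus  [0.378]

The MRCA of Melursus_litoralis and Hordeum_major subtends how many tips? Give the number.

The MRCA of Melursus_litoralis and Hordeum_major is the node subtending (((Melursus_litoralis,Columba_maculatus),Cavia_vulgaris),(Hordeum_major,(Acinonyx_montanus,Anas_major))).
That clade contains 6 terminal taxa: Acinonyx_montanus, Anas_major, Cavia_vulgaris, Columba_maculatus, Hordeum_major, Melursus_litoralis.

6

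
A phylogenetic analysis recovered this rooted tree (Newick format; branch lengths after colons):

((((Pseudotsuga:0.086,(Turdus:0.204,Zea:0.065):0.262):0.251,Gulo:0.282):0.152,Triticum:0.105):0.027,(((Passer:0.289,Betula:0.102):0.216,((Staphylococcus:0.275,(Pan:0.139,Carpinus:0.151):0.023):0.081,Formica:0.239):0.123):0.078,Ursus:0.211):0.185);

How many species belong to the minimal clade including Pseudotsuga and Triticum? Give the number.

5

The MRCA of Pseudotsuga and Triticum is the node subtending (((Pseudotsuga,(Turdus,Zea)),Gulo),Triticum).
That clade contains 5 terminal taxa: Gulo, Pseudotsuga, Triticum, Turdus, Zea.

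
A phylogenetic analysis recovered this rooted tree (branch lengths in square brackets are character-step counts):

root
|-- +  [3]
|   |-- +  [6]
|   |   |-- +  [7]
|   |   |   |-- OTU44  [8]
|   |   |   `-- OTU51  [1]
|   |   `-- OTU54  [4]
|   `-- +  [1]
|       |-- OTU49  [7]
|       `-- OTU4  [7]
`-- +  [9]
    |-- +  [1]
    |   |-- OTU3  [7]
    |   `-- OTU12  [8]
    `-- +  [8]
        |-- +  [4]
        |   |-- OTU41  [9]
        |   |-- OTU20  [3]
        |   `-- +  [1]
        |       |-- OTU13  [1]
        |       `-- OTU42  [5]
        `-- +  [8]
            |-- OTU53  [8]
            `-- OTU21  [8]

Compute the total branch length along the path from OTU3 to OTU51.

The path runs OTU3 → … → MRCA → … → OTU51; the MRCA is the root of the tree.
Branch lengths along that path: 7 + 1 + 9 + 3 + 6 + 7 + 1 = 34.

34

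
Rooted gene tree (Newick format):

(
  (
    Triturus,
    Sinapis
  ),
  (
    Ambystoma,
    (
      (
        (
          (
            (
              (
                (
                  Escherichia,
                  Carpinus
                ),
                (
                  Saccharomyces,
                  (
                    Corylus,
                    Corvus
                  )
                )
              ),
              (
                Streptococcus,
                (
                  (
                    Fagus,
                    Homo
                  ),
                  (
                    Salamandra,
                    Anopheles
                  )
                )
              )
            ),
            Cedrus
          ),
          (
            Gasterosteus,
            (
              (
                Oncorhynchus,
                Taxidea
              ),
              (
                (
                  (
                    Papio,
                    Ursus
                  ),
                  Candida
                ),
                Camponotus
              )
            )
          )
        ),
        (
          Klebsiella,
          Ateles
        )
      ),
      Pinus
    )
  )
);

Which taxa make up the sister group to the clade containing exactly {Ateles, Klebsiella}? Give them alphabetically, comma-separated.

The clade containing exactly {Ateles, Klebsiella} attaches to the tree at the node subtending ((((((Escherichia,Carpinus),(Saccharomyces,(Corylus,Corvus))),(Streptococcus,((Fagus,Homo),(Salamandra,Anopheles)))),Cedrus),(Gasterosteus,((Oncorhynchus,Taxidea),(((Papio,Ursus),Candida),Camponotus)))),(Klebsiella,Ateles)).
The other lineage descending from that same node — the sister group — is (((((Escherichia,Carpinus),(Saccharomyces,(Corylus,Corvus))),(Streptococcus,((Fagus,Homo),(Salamandra,Anopheles)))),Cedrus),(Gasterosteus,((Oncorhynchus,Taxidea),(((Papio,Ursus),Candida),Camponotus)))); its 18 tips in alphabetical order are the answer.

Anopheles, Camponotus, Candida, Carpinus, Cedrus, Corvus, Corylus, Escherichia, Fagus, Gasterosteus, Homo, Oncorhynchus, Papio, Saccharomyces, Salamandra, Streptococcus, Taxidea, Ursus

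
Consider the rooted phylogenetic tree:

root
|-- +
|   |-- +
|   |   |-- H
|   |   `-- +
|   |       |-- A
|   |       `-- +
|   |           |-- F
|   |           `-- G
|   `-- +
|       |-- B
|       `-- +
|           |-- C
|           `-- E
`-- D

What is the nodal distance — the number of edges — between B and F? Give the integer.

The MRCA of B and F is the node subtending ((H,(A,(F,G))),(B,(C,E))).
From B up to that node: 2 branches. From F up to the same node: 4 branches. Total: 2 + 4 = 6.

6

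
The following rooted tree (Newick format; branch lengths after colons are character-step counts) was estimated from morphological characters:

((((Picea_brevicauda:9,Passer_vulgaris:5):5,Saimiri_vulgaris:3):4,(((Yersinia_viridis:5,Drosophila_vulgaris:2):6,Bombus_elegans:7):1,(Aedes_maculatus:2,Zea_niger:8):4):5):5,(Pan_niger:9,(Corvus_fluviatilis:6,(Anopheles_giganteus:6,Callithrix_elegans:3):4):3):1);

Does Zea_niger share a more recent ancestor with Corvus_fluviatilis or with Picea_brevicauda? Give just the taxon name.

The MRCA of Zea_niger and Picea_brevicauda subtends (((Picea_brevicauda,Passer_vulgaris),Saimiri_vulgaris),(((Yersinia_viridis,Drosophila_vulgaris),Bombus_elegans),(Aedes_maculatus,Zea_niger))) (8 taxa).
The MRCA of Zea_niger and Corvus_fluviatilis is the root, subtending the entire tree (12 taxa).
The first is nested inside the second, so Zea_niger shares a more recent common ancestor with Picea_brevicauda.

Picea_brevicauda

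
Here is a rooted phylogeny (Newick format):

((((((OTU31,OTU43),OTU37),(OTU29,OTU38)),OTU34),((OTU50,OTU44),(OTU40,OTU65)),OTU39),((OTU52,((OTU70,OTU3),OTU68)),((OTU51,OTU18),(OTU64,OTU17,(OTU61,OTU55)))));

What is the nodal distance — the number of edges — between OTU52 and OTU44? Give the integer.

7

The MRCA of OTU52 and OTU44 is the root of the tree.
From OTU52 up to that node: 3 branches. From OTU44 up to the same node: 4 branches. Total: 3 + 4 = 7.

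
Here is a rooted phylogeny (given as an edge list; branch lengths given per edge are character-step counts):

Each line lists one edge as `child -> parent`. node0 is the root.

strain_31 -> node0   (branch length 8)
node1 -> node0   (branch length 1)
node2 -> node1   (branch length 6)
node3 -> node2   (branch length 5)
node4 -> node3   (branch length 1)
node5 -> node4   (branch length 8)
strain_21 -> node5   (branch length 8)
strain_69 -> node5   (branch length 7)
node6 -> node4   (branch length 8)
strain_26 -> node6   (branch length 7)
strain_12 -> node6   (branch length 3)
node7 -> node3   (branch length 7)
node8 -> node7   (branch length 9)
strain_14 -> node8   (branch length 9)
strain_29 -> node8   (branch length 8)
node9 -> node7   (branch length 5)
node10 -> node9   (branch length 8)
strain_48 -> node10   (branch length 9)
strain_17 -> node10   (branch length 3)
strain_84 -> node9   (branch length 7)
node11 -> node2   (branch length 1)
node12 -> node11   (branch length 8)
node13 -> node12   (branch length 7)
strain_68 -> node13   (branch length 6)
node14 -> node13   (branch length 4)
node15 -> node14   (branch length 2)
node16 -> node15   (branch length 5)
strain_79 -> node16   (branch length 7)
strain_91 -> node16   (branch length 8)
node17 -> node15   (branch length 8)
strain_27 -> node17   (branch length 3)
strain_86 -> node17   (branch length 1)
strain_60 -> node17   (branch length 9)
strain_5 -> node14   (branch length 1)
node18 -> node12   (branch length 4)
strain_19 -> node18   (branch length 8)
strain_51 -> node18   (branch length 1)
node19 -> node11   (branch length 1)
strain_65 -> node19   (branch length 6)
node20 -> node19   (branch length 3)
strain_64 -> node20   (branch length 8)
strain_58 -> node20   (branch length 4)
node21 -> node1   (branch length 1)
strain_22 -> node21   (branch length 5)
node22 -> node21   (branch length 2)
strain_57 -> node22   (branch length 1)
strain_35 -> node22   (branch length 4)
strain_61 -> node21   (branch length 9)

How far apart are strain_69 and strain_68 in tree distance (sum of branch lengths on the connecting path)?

The path runs strain_69 → … → MRCA → … → strain_68; the MRCA is the node subtending ((((strain_21,strain_69),(strain_26,strain_12)),((strain_14,strain_29),((strain_48,strain_17),strain_84))),(((strain_68,(((strain_79,strain_91),(strain_27,strain_86,strain_60)),strain_5)),(strain_19,strain_51)),(strain_65,(strain_64,strain_58)))).
Branch lengths along that path: 7 + 8 + 1 + 5 + 1 + 8 + 7 + 6 = 43.

43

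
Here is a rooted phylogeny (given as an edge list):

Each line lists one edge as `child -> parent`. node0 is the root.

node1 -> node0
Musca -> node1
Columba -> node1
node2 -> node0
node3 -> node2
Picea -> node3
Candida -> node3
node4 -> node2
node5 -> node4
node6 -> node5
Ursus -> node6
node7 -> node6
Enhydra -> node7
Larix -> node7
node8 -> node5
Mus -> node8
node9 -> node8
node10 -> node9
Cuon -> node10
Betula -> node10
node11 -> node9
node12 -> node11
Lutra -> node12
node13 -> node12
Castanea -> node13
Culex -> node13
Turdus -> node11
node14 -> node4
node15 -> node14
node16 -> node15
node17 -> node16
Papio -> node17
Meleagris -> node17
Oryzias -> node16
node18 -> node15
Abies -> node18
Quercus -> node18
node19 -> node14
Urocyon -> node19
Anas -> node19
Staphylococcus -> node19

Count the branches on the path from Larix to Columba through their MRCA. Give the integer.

The MRCA of Larix and Columba is the root of the tree.
From Larix up to that node: 6 branches. From Columba up to the same node: 2 branches. Total: 6 + 2 = 8.

8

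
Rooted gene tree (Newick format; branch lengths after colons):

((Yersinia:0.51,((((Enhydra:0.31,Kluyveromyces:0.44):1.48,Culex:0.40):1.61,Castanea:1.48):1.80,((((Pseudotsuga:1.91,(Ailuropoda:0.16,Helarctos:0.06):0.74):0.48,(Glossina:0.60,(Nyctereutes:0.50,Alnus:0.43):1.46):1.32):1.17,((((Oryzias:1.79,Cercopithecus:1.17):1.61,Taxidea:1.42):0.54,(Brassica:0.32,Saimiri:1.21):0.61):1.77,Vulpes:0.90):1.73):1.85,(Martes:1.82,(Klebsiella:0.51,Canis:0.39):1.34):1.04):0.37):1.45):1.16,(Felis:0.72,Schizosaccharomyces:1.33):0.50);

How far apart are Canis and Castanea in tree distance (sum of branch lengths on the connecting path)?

The path runs Canis → … → MRCA → … → Castanea; the MRCA is the node subtending ((((Enhydra,Kluyveromyces),Culex),Castanea),((((Pseudotsuga,(Ailuropoda,Helarctos)),(Glossina,(Nyctereutes,Alnus))),((((Oryzias,Cercopithecus),Taxidea),(Brassica,Saimiri)),Vulpes)),(Martes,(Klebsiella,Canis)))).
Branch lengths along that path: 0.39 + 1.34 + 1.04 + 0.37 + 1.80 + 1.48 = 6.42.

6.42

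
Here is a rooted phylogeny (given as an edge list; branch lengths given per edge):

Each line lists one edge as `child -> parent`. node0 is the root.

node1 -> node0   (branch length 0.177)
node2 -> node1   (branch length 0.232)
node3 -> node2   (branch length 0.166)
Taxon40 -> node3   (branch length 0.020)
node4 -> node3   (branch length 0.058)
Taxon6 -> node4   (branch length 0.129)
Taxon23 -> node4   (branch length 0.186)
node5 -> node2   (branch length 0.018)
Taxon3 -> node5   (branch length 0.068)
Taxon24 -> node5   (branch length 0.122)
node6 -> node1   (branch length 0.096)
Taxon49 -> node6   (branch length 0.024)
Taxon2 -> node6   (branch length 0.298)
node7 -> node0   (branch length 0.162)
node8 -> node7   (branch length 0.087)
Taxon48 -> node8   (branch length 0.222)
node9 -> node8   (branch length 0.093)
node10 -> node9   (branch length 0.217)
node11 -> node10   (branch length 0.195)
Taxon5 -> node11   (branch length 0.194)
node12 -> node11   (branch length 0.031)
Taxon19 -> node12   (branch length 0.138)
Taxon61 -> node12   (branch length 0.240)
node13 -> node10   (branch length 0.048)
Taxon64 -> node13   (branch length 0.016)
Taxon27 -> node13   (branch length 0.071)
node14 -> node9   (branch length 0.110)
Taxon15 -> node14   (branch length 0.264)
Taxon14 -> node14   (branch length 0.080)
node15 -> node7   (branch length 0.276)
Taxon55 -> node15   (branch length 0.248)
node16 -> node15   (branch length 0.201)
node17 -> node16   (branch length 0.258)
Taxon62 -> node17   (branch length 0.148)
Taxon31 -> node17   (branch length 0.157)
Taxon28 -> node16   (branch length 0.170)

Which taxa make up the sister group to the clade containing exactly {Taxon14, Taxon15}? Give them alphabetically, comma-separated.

The clade containing exactly {Taxon14, Taxon15} attaches to the tree at the node subtending (((Taxon5,(Taxon19,Taxon61)),(Taxon64,Taxon27)),(Taxon15,Taxon14)).
The other lineage descending from that same node — the sister group — is ((Taxon5,(Taxon19,Taxon61)),(Taxon64,Taxon27)); its 5 tips in alphabetical order are the answer.

Taxon19, Taxon27, Taxon5, Taxon61, Taxon64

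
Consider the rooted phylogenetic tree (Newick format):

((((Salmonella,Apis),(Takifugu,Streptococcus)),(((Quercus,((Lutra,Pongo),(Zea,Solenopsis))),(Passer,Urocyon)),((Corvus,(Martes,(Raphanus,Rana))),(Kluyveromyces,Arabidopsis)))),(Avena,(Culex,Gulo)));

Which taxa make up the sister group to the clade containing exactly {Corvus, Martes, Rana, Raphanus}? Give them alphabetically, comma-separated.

The clade containing exactly {Corvus, Martes, Rana, Raphanus} attaches to the tree at the node subtending ((Corvus,(Martes,(Raphanus,Rana))),(Kluyveromyces,Arabidopsis)).
The other lineage descending from that same node — the sister group — is (Kluyveromyces,Arabidopsis); its 2 tips in alphabetical order are the answer.

Arabidopsis, Kluyveromyces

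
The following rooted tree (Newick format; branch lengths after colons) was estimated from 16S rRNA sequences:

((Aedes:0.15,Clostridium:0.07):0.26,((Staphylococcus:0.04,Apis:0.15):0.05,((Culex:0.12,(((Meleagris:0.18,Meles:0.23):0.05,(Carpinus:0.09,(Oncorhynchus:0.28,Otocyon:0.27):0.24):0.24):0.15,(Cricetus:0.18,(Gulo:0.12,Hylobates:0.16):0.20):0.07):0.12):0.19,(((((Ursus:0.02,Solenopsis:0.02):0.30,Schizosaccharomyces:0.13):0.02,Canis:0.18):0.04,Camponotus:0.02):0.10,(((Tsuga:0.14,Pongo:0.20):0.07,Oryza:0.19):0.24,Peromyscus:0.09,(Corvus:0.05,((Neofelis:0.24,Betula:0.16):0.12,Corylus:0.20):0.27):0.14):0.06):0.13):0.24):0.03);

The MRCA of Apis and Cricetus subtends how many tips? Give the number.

24

The MRCA of Apis and Cricetus is the node subtending ((Staphylococcus,Apis),((Culex,(((Meleagris,Meles),(Carpinus,(Oncorhynchus,Otocyon))),(Cricetus,(Gulo,Hylobates)))),(((((Ursus,Solenopsis),Schizosaccharomyces),Canis),Camponotus),(((Tsuga,Pongo),Oryza),Peromyscus,(Corvus,((Neofelis,Betula),Corylus)))))).
That clade contains 24 terminal taxa: Apis, Betula, Camponotus, Canis, Carpinus, Corvus, Corylus, Cricetus, Culex, Gulo, Hylobates, Meleagris, Meles, Neofelis, Oncorhynchus, Oryza, Otocyon, Peromyscus, Pongo, Schizosaccharomyces, Solenopsis, Staphylococcus, Tsuga, Ursus.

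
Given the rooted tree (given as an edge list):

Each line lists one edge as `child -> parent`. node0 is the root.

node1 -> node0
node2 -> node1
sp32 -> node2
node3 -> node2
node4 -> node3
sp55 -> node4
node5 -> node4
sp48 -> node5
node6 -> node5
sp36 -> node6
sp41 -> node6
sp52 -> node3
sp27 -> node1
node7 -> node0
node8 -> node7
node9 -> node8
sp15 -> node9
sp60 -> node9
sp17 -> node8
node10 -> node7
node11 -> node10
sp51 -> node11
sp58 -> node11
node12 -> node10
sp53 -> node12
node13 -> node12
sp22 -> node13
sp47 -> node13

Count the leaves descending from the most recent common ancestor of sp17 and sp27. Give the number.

15

The MRCA of sp17 and sp27 is the root, so the clade is the entire tree.
That clade contains 15 terminal taxa: sp15, sp17, sp22, sp27, sp32, sp36, sp41, sp47, sp48, sp51, sp52, sp53, sp55, sp58, sp60.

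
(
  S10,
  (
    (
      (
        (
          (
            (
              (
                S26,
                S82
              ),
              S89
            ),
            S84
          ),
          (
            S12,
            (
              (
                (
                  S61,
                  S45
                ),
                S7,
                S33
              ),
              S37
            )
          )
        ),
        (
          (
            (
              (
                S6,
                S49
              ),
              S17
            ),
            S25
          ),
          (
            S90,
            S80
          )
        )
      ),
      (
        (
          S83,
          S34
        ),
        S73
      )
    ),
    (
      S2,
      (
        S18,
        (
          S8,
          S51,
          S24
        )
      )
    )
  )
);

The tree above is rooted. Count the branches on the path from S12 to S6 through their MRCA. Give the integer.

The MRCA of S12 and S6 is the node subtending (((((S26,S82),S89),S84),(S12,(((S61,S45),S7,S33),S37))),((((S6,S49),S17),S25),(S90,S80))).
From S12 up to that node: 3 branches. From S6 up to the same node: 5 branches. Total: 3 + 5 = 8.

8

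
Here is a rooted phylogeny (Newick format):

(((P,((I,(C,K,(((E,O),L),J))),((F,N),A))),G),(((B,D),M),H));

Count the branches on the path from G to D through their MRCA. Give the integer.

6

The MRCA of G and D is the root of the tree.
From G up to that node: 2 branches. From D up to the same node: 4 branches. Total: 2 + 4 = 6.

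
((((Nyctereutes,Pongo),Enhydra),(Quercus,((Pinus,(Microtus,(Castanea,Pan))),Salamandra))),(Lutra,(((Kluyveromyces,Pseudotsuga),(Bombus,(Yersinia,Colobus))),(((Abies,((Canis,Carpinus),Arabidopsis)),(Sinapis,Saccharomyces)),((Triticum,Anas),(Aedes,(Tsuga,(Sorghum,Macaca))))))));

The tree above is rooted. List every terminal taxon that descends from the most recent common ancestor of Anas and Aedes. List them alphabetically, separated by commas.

Aedes, Anas, Macaca, Sorghum, Triticum, Tsuga

Tracing Anas: it sits inside (Triticum,Anas).
Tracing Aedes: it sits inside (Aedes,(Tsuga,(Sorghum,Macaca))).
The smallest clade enclosing both is ((Triticum,Anas),(Aedes,(Tsuga,(Sorghum,Macaca)))); the answer is its 6 terminal taxa in alphabetical order.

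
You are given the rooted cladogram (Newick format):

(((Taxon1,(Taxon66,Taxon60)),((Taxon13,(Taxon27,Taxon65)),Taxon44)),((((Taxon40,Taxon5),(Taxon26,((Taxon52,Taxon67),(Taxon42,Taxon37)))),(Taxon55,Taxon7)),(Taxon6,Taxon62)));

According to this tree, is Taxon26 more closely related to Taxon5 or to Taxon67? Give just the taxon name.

The MRCA of Taxon26 and Taxon67 subtends (Taxon26,((Taxon52,Taxon67),(Taxon42,Taxon37))) (5 taxa).
The MRCA of Taxon26 and Taxon5 subtends ((Taxon40,Taxon5),(Taxon26,((Taxon52,Taxon67),(Taxon42,Taxon37)))) (7 taxa).
The first is nested inside the second, so Taxon26 shares a more recent common ancestor with Taxon67.

Taxon67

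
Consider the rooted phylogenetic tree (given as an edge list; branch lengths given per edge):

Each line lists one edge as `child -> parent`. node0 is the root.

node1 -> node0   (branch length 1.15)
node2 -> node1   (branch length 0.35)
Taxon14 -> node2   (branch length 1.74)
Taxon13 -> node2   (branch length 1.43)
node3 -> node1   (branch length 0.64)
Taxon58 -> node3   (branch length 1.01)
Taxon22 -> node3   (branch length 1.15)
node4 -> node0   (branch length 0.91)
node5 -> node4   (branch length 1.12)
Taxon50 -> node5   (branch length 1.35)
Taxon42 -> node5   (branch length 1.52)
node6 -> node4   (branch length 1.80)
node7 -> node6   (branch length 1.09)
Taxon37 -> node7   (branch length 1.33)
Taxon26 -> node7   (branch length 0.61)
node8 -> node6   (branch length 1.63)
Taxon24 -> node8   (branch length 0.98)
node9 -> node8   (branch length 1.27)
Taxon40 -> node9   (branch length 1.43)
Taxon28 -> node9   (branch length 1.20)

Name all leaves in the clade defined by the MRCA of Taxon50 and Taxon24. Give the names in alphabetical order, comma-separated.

Tracing Taxon50: it sits inside (Taxon50,Taxon42).
Tracing Taxon24: it sits inside (Taxon24,(Taxon40,Taxon28)).
The smallest clade enclosing both is ((Taxon50,Taxon42),((Taxon37,Taxon26),(Taxon24,(Taxon40,Taxon28)))); the answer is its 7 terminal taxa in alphabetical order.

Taxon24, Taxon26, Taxon28, Taxon37, Taxon40, Taxon42, Taxon50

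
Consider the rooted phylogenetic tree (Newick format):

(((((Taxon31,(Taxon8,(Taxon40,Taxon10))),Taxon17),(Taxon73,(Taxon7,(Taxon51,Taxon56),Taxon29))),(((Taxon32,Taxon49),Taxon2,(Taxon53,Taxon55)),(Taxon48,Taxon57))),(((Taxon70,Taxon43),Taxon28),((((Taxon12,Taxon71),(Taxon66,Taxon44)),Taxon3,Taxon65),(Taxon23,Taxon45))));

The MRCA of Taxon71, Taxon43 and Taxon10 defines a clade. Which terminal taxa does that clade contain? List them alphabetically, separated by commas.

Taxon10, Taxon12, Taxon17, Taxon2, Taxon23, Taxon28, Taxon29, Taxon3, Taxon31, Taxon32, Taxon40, Taxon43, Taxon44, Taxon45, Taxon48, Taxon49, Taxon51, Taxon53, Taxon55, Taxon56, Taxon57, Taxon65, Taxon66, Taxon7, Taxon70, Taxon71, Taxon73, Taxon8

Tracing Taxon71: it sits inside (Taxon12,Taxon71).
Tracing Taxon43: it sits inside (Taxon70,Taxon43).
Tracing Taxon10: it sits inside (Taxon40,Taxon10).
The smallest clade enclosing all 3 is the whole tree (their MRCA is the root), so the answer is all 28 tips in alphabetical order.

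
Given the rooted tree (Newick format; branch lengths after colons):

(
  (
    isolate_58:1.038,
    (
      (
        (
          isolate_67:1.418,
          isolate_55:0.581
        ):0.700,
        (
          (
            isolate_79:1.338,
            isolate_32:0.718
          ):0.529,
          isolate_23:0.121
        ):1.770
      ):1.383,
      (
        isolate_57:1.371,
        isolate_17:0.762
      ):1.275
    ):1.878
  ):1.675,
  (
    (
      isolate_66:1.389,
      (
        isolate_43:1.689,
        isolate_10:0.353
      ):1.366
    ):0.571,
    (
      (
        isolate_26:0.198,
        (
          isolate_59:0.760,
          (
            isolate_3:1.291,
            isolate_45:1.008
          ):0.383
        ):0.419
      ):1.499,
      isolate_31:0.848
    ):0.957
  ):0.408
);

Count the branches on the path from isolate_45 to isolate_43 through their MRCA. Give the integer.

The MRCA of isolate_45 and isolate_43 is the node subtending ((isolate_66,(isolate_43,isolate_10)),((isolate_26,(isolate_59,(isolate_3,isolate_45))),isolate_31)).
From isolate_45 up to that node: 5 branches. From isolate_43 up to the same node: 3 branches. Total: 5 + 3 = 8.

8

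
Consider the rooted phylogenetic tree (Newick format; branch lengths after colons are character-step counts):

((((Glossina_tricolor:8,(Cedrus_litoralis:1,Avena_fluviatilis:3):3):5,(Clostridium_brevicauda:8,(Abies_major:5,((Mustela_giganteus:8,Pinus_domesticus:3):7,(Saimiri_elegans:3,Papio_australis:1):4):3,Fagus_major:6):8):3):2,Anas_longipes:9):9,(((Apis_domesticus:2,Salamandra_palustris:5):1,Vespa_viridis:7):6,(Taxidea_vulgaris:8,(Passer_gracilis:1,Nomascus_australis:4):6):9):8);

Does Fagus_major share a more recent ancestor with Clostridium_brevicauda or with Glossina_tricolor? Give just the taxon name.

Clostridium_brevicauda

The MRCA of Fagus_major and Clostridium_brevicauda subtends (Clostridium_brevicauda,(Abies_major,((Mustela_giganteus,Pinus_domesticus),(Saimiri_elegans,Papio_australis)),Fagus_major)) (7 taxa).
The MRCA of Fagus_major and Glossina_tricolor subtends ((Glossina_tricolor,(Cedrus_litoralis,Avena_fluviatilis)),(Clostridium_brevicauda,(Abies_major,((Mustela_giganteus,Pinus_domesticus),(Saimiri_elegans,Papio_australis)),Fagus_major))) (10 taxa).
The first is nested inside the second, so Fagus_major shares a more recent common ancestor with Clostridium_brevicauda.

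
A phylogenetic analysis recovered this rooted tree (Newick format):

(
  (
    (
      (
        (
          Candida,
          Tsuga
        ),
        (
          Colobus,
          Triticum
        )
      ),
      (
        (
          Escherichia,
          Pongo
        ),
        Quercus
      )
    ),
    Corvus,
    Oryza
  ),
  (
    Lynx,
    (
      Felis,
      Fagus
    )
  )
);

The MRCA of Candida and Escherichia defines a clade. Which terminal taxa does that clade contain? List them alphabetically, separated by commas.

Candida, Colobus, Escherichia, Pongo, Quercus, Triticum, Tsuga

Tracing Candida: it sits inside (Candida,Tsuga).
Tracing Escherichia: it sits inside (Escherichia,Pongo).
The smallest clade enclosing both is (((Candida,Tsuga),(Colobus,Triticum)),((Escherichia,Pongo),Quercus)); the answer is its 7 terminal taxa in alphabetical order.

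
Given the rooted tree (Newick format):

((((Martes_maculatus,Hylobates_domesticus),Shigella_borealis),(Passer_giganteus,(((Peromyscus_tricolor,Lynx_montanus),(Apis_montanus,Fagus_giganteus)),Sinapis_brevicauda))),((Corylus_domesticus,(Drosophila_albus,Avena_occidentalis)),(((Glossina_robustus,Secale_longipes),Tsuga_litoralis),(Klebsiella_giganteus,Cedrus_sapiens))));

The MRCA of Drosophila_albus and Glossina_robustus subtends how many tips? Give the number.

The MRCA of Drosophila_albus and Glossina_robustus is the node subtending ((Corylus_domesticus,(Drosophila_albus,Avena_occidentalis)),(((Glossina_robustus,Secale_longipes),Tsuga_litoralis),(Klebsiella_giganteus,Cedrus_sapiens))).
That clade contains 8 terminal taxa: Avena_occidentalis, Cedrus_sapiens, Corylus_domesticus, Drosophila_albus, Glossina_robustus, Klebsiella_giganteus, Secale_longipes, Tsuga_litoralis.

8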